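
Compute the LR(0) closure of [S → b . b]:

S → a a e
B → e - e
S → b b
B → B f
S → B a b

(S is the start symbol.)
{ [S → b . b] }

Start with: [S → b . b]
The dot precedes the terminal b, so nothing is added.

CLOSURE = { [S → b . b] }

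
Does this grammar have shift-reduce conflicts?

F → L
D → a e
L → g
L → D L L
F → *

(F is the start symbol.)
No shift-reduce conflicts

Augment with F' → F and build the canonical LR(0) collection (I0 = CLOSURE({[F' → . F]}), then GOTO on every symbol after a dot until no new states appear). It has 10 states:
  I0: { [D → . a e], [F → . *], [F → . L], [F' → . F], [L → . D L L], [L → . g] }  — shift
  I1: { [F → * .] }  — reduce
  I2: { [D → . a e], [L → . D L L], [L → . g], [L → D . L L] }  — shift
  I3: { [F' → F .] }  — accept
  I4: { [F → L .] }  — reduce
  I5: { [D → a . e] }  — shift
  I6: { [L → g .] }  — reduce
  I7: { [D → a e .] }  — reduce
  I8: { [D → . a e], [L → . D L L], [L → . g], [L → D L . L] }  — shift
  I9: { [L → D L L .] }  — reduce

No state contains both a complete item and a shift item.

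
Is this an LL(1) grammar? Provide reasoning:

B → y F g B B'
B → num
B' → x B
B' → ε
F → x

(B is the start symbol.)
Relevant sets:
  FOLLOW(B') = { $, 'x' }

For B:
  PREDICT(B → y F g B B') = { 'y' }
  PREDICT(B → num) = { 'num' }
For B':
  PREDICT(B' → x B) = { 'x' }
  PREDICT(B' → ε) = { $, 'x' }
F has a single production, so nothing to check there.

Conflict found: Predict set conflict for B': { 'x' }
The grammar is NOT LL(1).

Answer: No. Predict set conflict for B': { 'x' }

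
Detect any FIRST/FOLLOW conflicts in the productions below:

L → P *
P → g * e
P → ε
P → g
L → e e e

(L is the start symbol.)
A FIRST/FOLLOW conflict occurs when a non-terminal N has a nullable alternative N → β (β ⇒* ε) and another alternative N → α with FIRST(α) ∩ FOLLOW(N) ≠ ∅: on such a lookahead the parser cannot decide between expanding α and letting N vanish via β.

Nullable non-terminals: P.

P: nullable alternative(s) P → ε; FOLLOW(P) = { '*' }
  P → g * e: FIRST \ {ε} = { 'g' } — disjoint from FOLLOW(P)
  P → ε: FIRST \ {ε} = { } — this is the only nullable alternative, skip
  P → g: FIRST \ {ε} = { 'g' } — disjoint from FOLLOW(P)

L has no nullable alternative, so no FIRST/FOLLOW check is needed there.

No FIRST/FOLLOW conflicts found.

Answer: No FIRST/FOLLOW conflicts.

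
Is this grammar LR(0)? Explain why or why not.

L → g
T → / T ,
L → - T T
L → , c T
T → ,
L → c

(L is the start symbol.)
Yes, the grammar is LR(0)

Augment with L' → L and build the canonical LR(0) collection (I0 = CLOSURE({[L' → . L]}), then GOTO on every symbol after a dot until no new states appear). It has 14 states:
  I0: { [L → . , c T], [L → . - T T], [L → . c], [L → . g], [L' → . L] }  — shift
  I1: { [L → , . c T] }  — shift
  I2: { [L → - . T T], [T → . ,], [T → . / T ,] }  — shift
  I3: { [L' → L .] }  — accept
  I4: { [L → c .] }  — reduce
  I5: { [L → g .] }  — reduce
  I6: { [T → , .] }  — reduce
  I7: { [T → . ,], [T → . / T ,], [T → / . T ,] }  — shift
  I8: { [L → - T . T], [T → . ,], [T → . / T ,] }  — shift
  I9: { [L → - T T .] }  — reduce
  I10: { [T → / T . ,] }  — shift
  I11: { [T → / T , .] }  — reduce
  I12: { [L → , c . T], [T → . ,], [T → . / T ,] }  — shift
  I13: { [L → , c T .] }  — reduce

Every state is either a pure shift/goto state or contains exactly one complete item and nothing to shift — no conflicts. The grammar is LR(0).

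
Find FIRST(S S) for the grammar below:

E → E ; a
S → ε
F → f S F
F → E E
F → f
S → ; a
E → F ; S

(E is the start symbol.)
{ ';', ε }

FIRST sets of the non-terminals involved (from the grammar, by fixed-point iteration):
  FIRST(S) = { ';', ε }

To compute FIRST(S S), process the symbols left to right:
Symbol S is a non-terminal. Add FIRST(S) \ {ε} = { ';' }
S is nullable (ε ∈ FIRST(S)), continue to the next symbol.
Symbol S is a non-terminal. Add FIRST(S) \ {ε} = { ';' }
S is nullable (ε ∈ FIRST(S)), continue to the next symbol.
All symbols are nullable, so ε is in the result.
FIRST(S S) = { ';', ε }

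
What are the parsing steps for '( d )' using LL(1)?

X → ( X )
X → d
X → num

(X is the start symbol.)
LL(1) parsing maintains a stack (initially the start symbol over $) and the input. At each step: if the stack top is a terminal, match it against the current input token; if it is a non-terminal N, replace it with the RHS of M[N, lookahead] (the unique production whose predict set contains the lookahead).

Stack is shown with the top on the left.

Stack    Input    Action
------------------------
X $      ( d ) $  output X → ( X )
( X ) $  ( d ) $  match '('
X ) $    d ) $    output X → d
d ) $    d ) $    match 'd'
) $      ) $      match ')'
$        $        accept

The string is accepted.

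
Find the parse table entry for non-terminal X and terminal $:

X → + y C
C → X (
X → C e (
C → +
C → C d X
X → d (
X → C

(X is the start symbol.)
Empty (error entry)

To find M[X, $], we find productions for X where $ is in the predict set (PREDICT(N → α) = (FIRST(α) \ {ε}) ∪ (FOLLOW(N) if α ⇒* ε)).

Relevant sets:
  FIRST(C) = { '+', 'd' }

X → + y C: PREDICT = { '+' }
X → C e (: PREDICT = { '+', 'd' }
X → d (: PREDICT = { 'd' }
X → C: PREDICT = { '+', 'd' }

M[X, $] is empty (no production applies)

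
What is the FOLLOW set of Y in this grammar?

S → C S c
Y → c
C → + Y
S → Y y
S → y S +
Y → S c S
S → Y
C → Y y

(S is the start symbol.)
In C → + Y: Y is at the end, add FOLLOW(C)
In S → Y y: Y is followed by y, add FIRST(y) \ {ε} = { 'y' }
In S → Y: Y is at the end, add FOLLOW(S)
In C → Y y: Y is followed by y, add FIRST(y) \ {ε} = { 'y' }

The FOLLOW sets referred to above (computed the same way, to a fixed point):
  FOLLOW(C) = { '+', 'c', 'y' }
  FOLLOW(S) = { $, '+', 'c', 'y' }

Taking the union: FOLLOW(Y) = { $, '+', 'c', 'y' }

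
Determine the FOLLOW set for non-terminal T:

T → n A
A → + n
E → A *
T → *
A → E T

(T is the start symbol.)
{ $, '*' }

To compute FOLLOW(T), find every occurrence of T on a right-hand side N → α T β: add FIRST(β) \ {ε}, and if β is empty or nullable also add FOLLOW(N). Iterate to a fixed point.

T is the start symbol, so $ ∈ FOLLOW(T).
In A → E T: T is at the end, add FOLLOW(A)

The FOLLOW sets referred to above (computed the same way, to a fixed point):
  FOLLOW(A) = { $, '*' }

Taking the union: FOLLOW(T) = { $, '*' }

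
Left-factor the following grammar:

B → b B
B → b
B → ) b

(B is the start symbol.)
Left-factoring transforms A → αβ₁ | αβ₂ into A → αA' and A' → β₁ | β₂
(α is the longest common prefix among the alternatives). Repeat until
no nonterminal has two alternatives with a common prefix.

Round 1: B has alternatives sharing prefix 'b'. Introduce B': B → b B'
  Add: B' → B
  Add: B' → ε

No remaining common prefixes — done.

Resulting grammar:
B → b B'
B' → B
B' → ε
B → ) b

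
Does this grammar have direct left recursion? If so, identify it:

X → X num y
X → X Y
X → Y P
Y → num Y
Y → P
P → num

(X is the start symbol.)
Yes, X is left-recursive

Direct left recursion occurs when N → N α for some non-terminal N (the right-hand side begins with the left-hand side itself).

X → X num y: LEFT RECURSIVE (starts with X)
X → X Y: LEFT RECURSIVE (starts with X)
X → Y P: starts with Y
Y → num Y: starts with num
Y → P: starts with P
P → num: starts with num

The grammar has direct left recursion on: X.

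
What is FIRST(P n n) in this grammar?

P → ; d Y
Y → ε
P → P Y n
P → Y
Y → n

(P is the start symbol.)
{ ';', 'n' }

FIRST sets of the non-terminals involved (from the grammar, by fixed-point iteration):
  FIRST(P) = { ';', 'n', ε }

To compute FIRST(P n n), process the symbols left to right:
Symbol P is a non-terminal. Add FIRST(P) \ {ε} = { ';', 'n' }
P is nullable (ε ∈ FIRST(P)), continue to the next symbol.
Symbol n is a terminal. Add 'n' and stop.
FIRST(P n n) = { ';', 'n' }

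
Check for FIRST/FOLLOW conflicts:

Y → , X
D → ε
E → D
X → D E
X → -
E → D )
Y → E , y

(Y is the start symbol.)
No FIRST/FOLLOW conflicts.

Nullable non-terminals: D, E, X.
FIRST sets used below: FIRST(D) = { ε }, FIRST(E) = { ')', ε }
D has a nullable alternative but only one production, so nothing to check.

E: nullable alternative(s) E → D; FOLLOW(E) = { $, ',' }
  E → D: FIRST \ {ε} = { } — this is the only nullable alternative, skip
  E → D ): FIRST \ {ε} = { ')' } — disjoint from FOLLOW(E)

X: nullable alternative(s) X → D E; FOLLOW(X) = { $ }
  X → D E: FIRST \ {ε} = { ')' } — this is the only nullable alternative, skip
  X → -: FIRST \ {ε} = { '-' } — disjoint from FOLLOW(X)

Y has no nullable alternative, so no FIRST/FOLLOW check is needed there.

No FIRST/FOLLOW conflicts found.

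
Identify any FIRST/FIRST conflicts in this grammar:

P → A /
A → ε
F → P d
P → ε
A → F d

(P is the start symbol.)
No FIRST/FIRST conflicts.

A FIRST/FIRST conflict occurs when two productions N → α and N → β for the same non-terminal have FIRST(α) ∩ FIRST(β) ≠ ∅ (with ε ∈ FIRST of a nullable right-hand side, so two nullable alternatives also conflict).

FIRST sets of the non-terminals at (or reachable through a nullable prefix from) the front of some alternative:
  FIRST(A) = { '/', 'd', ε }
  FIRST(F) = { '/', 'd' }

Productions for P:
  P → A /: FIRST = { '/', 'd' }
  P → ε: FIRST = { ε }
Productions for A:
  A → ε: FIRST = { ε }
  A → F d: FIRST = { '/', 'd' }
F has only one production, so no FIRST/FIRST conflict is possible there.

All alternatives of each non-terminal have pairwise disjoint FIRST sets.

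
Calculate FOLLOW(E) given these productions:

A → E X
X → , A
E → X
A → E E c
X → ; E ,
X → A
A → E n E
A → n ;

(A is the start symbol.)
{ $, ',', ';', 'c', 'n' }

To compute FOLLOW(E), find every occurrence of E on a right-hand side N → α E β: add FIRST(β) \ {ε}, and if β is empty or nullable also add FOLLOW(N). Iterate to a fixed point.

In A → E X: E is followed by X, add FIRST(X) \ {ε} = { ',', ';', 'n' }
In A → E E c: E is followed by E c, add FIRST(E c) \ {ε} = { ',', ';', 'n' }
In A → E E c: E is followed by c, add FIRST(c) \ {ε} = { 'c' }
In X → ; E ,: E is followed by ',', add FIRST(',') \ {ε} = { ',' }
In A → E n E: E is followed by n E, add FIRST(n E) \ {ε} = { 'n' }
In A → E n E: E is at the end, add FOLLOW(A)

The FOLLOW sets referred to above (computed the same way, to a fixed point):
  FOLLOW(A) = { $, ',', ';', 'c', 'n' }

Taking the union: FOLLOW(E) = { $, ',', ';', 'c', 'n' }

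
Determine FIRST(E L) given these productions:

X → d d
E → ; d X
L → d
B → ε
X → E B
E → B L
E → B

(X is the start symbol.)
{ ';', 'd' }

FIRST sets of the non-terminals involved (from the grammar, by fixed-point iteration):
  FIRST(E) = { ';', 'd', ε }
  FIRST(L) = { 'd' }

To compute FIRST(E L), process the symbols left to right:
Symbol E is a non-terminal. Add FIRST(E) \ {ε} = { ';', 'd' }
E is nullable (ε ∈ FIRST(E)), continue to the next symbol.
Symbol L is a non-terminal. Add FIRST(L) \ {ε} = { 'd' }
L is not nullable (ε ∉ FIRST(L)), so stop here.
FIRST(E L) = { ';', 'd' }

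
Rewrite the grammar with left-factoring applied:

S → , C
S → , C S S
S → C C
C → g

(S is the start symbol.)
Left-factoring transforms A → αβ₁ | αβ₂ into A → αA' and A' → β₁ | β₂
(α is the longest common prefix among the alternatives). Repeat until
no nonterminal has two alternatives with a common prefix.

Round 1: S has alternatives sharing prefix ', C'. Introduce S': S → , C S'
  Add: S' → ε
  Add: S' → S S

No remaining common prefixes — done.

Resulting grammar:
S → , C S'
S' → ε
S' → S S
S → C C
C → g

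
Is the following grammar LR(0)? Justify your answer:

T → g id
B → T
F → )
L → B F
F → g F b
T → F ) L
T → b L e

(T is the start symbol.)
Augment with T' → T and build the canonical LR(0) collection (I0 = CLOSURE({[T' → . T]}), then GOTO on every symbol after a dot until no new states appear). It has 17 states:
  I0: { [F → . )], [F → . g F b], [T → . F ) L], [T → . b L e], [T → . g id], [T' → . T] }  — shift
  I1: { [F → ) .] }  — reduce
  I2: { [T → F . ) L] }  — shift
  I3: { [T' → T .] }  — accept
  I4: { [B → . T], [F → . )], [F → . g F b], [L → . B F], [T → . F ) L], [T → . b L e], [T → . g id], [T → b . L e] }  — shift
  I5: { [F → . )], [F → . g F b], [F → g . F b], [T → g . id] }  — shift
  I6: { [F → g F . b] }  — shift
  I7: { [F → . )], [F → . g F b], [F → g . F b] }  — shift
  I8: { [T → g id .] }  — reduce
  I9: { [F → g F b .] }  — reduce
  I10: { [F → . )], [F → . g F b], [L → B . F] }  — shift
  I11: { [T → b L . e] }  — shift
  I12: { [B → T .] }  — reduce
  I13: { [T → b L e .] }  — reduce
  I14: { [L → B F .] }  — reduce
  I15: { [B → . T], [F → . )], [F → . g F b], [L → . B F], [T → . F ) L], [T → . b L e], [T → . g id], [T → F ) . L] }  — shift
  I16: { [T → F ) L .] }  — reduce

Every state is either a pure shift/goto state or contains exactly one complete item and nothing to shift — no conflicts. The grammar is LR(0).

Answer: Yes, the grammar is LR(0)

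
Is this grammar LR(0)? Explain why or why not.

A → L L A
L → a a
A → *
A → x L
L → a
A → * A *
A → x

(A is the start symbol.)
Augment with A' → A and build the canonical LR(0) collection (I0 = CLOSURE({[A' → . A]}), then GOTO on every symbol after a dot until no new states appear). It has 12 states:
  I0: { [A → . * A *], [A → . *], [A → . L L A], [A → . x L], [A → . x], [A' → . A], [L → . a a], [L → . a] }  — shift
  I1: { [A → * . A *], [A → * .], [A → . * A *], [A → . *], [A → . L L A], [A → . x L], [A → . x], [L → . a a], [L → . a] }  — shift, reduce
  I2: { [A' → A .] }  — accept
  I3: { [A → L . L A], [L → . a a], [L → . a] }  — shift
  I4: { [L → a . a], [L → a .] }  — shift, reduce
  I5: { [A → x . L], [A → x .], [L → . a a], [L → . a] }  — shift, reduce
  I6: { [A → x L .] }  — reduce
  I7: { [L → a a .] }  — reduce
  I8: { [A → . * A *], [A → . *], [A → . L L A], [A → . x L], [A → . x], [A → L L . A], [L → . a a], [L → . a] }  — shift
  I9: { [A → L L A .] }  — reduce
  I10: { [A → * A . *] }  — shift
  I11: { [A → * A * .] }  — reduce

Conflict in state I1:
  Shift-reduce conflict between [A → * .] and [A → . *]
So the grammar is NOT LR(0).

Answer: No. Shift-reduce conflict between [A → * .] and [A → . *]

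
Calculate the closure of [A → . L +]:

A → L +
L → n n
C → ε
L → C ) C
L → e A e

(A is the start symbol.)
To compute CLOSURE, for each item [A → α.Bβ] where B is a non-terminal, add [B → .γ] for all productions B → γ; repeat for the newly added items until nothing changes.

Start with: [A → . L +]
  [A → . L +] has the dot before L: add [L → . n n], [L → . C ) C], [L → . e A e]
  [L → . C ) C] has the dot before C: add [C → .]
No further items can be added.

CLOSURE = { [A → . L +], [C → .], [L → . C ) C], [L → . e A e], [L → . n n] }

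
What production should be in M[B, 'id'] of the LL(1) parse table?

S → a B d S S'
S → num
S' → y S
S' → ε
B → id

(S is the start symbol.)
To find M[B, 'id'], we find productions for B where 'id' is in the predict set (PREDICT(N → α) = (FIRST(α) \ {ε}) ∪ (FOLLOW(N) if α ⇒* ε)).

B → id: PREDICT = { 'id' }
  'id' is in predict set, so this production goes in M[B, 'id']

M[B, 'id'] = B → id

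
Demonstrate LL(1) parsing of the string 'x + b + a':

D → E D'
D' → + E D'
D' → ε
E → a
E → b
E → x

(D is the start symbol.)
Stack is shown with the top on the left.

Stack     Input        Action
-----------------------------
D $       x + b + a $  output D → E D'
E D' $    x + b + a $  output E → x
x D' $    x + b + a $  match 'x'
D' $      + b + a $    output D' → + E D'
+ E D' $  + b + a $    match '+'
E D' $    b + a $      output E → b
b D' $    b + a $      match 'b'
D' $      + a $        output D' → + E D'
+ E D' $  + a $        match '+'
E D' $    a $          output E → a
a D' $    a $          match 'a'
D' $      $            output D' → ε
$         $            accept

The string is accepted.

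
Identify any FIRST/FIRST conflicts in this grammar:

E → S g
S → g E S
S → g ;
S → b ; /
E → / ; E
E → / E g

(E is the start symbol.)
Yes. E → '/' ';' E / E → '/' E g on { '/' }; S → g E S / S → g ';' on { 'g' }

A FIRST/FIRST conflict occurs when two productions N → α and N → β for the same non-terminal have FIRST(α) ∩ FIRST(β) ≠ ∅ (with ε ∈ FIRST of a nullable right-hand side, so two nullable alternatives also conflict).

FIRST sets of the non-terminals at (or reachable through a nullable prefix from) the front of some alternative:
  FIRST(S) = { 'b', 'g' }

Productions for E:
  E → S g: FIRST = { 'b', 'g' }
  E → / ; E: FIRST = { '/' }
  E → / E g: FIRST = { '/' }
Productions for S:
  S → g E S: FIRST = { 'g' }
  S → g ;: FIRST = { 'g' }
  S → b ; /: FIRST = { 'b' }

Conflict for E: E → / ; E and E → / E g
  Overlap: { '/' }
Conflict for S: S → g E S and S → g ;
  Overlap: { 'g' }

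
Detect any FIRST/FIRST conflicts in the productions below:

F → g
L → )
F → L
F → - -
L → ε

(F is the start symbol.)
A FIRST/FIRST conflict occurs when two productions N → α and N → β for the same non-terminal have FIRST(α) ∩ FIRST(β) ≠ ∅ (with ε ∈ FIRST of a nullable right-hand side, so two nullable alternatives also conflict).

FIRST sets of the non-terminals at (or reachable through a nullable prefix from) the front of some alternative:
  FIRST(L) = { ')', ε }

Productions for F:
  F → g: FIRST = { 'g' }
  F → L: FIRST = { ')', ε }
  F → - -: FIRST = { '-' }
Productions for L:
  L → ): FIRST = { ')' }
  L → ε: FIRST = { ε }

All alternatives of each non-terminal have pairwise disjoint FIRST sets.

Answer: No FIRST/FIRST conflicts.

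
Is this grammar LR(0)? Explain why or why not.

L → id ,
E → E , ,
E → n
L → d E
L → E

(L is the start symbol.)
Augment with L' → L and build the canonical LR(0) collection (I0 = CLOSURE({[L' → . L]}), then GOTO on every symbol after a dot until no new states appear). It has 10 states:
  I0: { [E → . E , ,], [E → . n], [L → . E], [L → . d E], [L → . id ,], [L' → . L] }  — shift
  I1: { [E → E . , ,], [L → E .] }  — shift, reduce
  I2: { [L' → L .] }  — accept
  I3: { [E → . E , ,], [E → . n], [L → d . E] }  — shift
  I4: { [L → id . ,] }  — shift
  I5: { [E → n .] }  — reduce
  I6: { [L → id , .] }  — reduce
  I7: { [E → E . , ,], [L → d E .] }  — shift, reduce
  I8: { [E → E , . ,] }  — shift
  I9: { [E → E , , .] }  — reduce

Conflict in state I1:
  Shift-reduce conflict between [L → E .] and [E → E . , ,]
So the grammar is NOT LR(0).

Answer: No. Shift-reduce conflict between [L → E .] and [E → E . , ,]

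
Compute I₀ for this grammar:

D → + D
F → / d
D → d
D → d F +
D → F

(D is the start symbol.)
{ [D → . + D], [D → . F], [D → . d F +], [D → . d], [D' → . D], [F → . / d] }

First, augment the grammar with D' → D
I₀ = CLOSURE({ [D' → . D] }):
  [D' → . D] has the dot before D: add [D → . + D], [D → . d], [D → . d F +], [D → . F]
  [D → . F] has the dot before F: add [F → . / d]
No further items can be added.

I₀ = { [D → . + D], [D → . F], [D → . d F +], [D → . d], [D' → . D], [F → . / d] }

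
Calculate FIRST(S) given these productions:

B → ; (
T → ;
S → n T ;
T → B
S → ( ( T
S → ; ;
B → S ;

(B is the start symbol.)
To compute FIRST(S), examine every production with S on the left-hand side, reading each right-hand side left to right until a non-nullable symbol is reached.

From S → n T ;:
  - n is a terminal: add 'n' and stop
From S → ( ( T:
  - '(' is a terminal: add '(' and stop
From S → ; ;:
  - ';' is a terminal: add ';' and stop

Collecting: FIRST(S) = { '(', ';', 'n' }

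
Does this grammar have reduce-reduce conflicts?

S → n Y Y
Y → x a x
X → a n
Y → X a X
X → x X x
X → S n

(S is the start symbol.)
No reduce-reduce conflicts

A reduce-reduce conflict occurs when an LR(0) state has two complete items [A → α .] and [B → β .] — both call for a reduction, and with no lookahead the parser cannot choose between them.

Augment with S' → S and build the canonical LR(0) collection (I0 = CLOSURE({[S' → . S]}), then GOTO on every symbol after a dot until no new states appear). It has 18 states:
  I0: { [S → . n Y Y], [S' → . S] }  — shift
  I1: { [S' → S .] }  — accept
  I2: { [S → . n Y Y], [S → n . Y Y], [X → . S n], [X → . a n], [X → . x X x], [Y → . X a X], [Y → . x a x] }  — shift
  I3: { [X → S . n] }  — shift
  I4: { [Y → X . a X] }  — shift
  I5: { [S → . n Y Y], [S → n Y . Y], [X → . S n], [X → . a n], [X → . x X x], [Y → . X a X], [Y → . x a x] }  — shift
  I6: { [X → a . n] }  — shift
  I7: { [S → . n Y Y], [X → . S n], [X → . a n], [X → . x X x], [X → x . X x], [Y → x . a x] }  — shift
  I8: { [X → x X . x] }  — shift
  I9: { [X → a . n], [Y → x a . x] }  — shift
  I10: { [S → . n Y Y], [X → . S n], [X → . a n], [X → . x X x], [X → x . X x] }  — shift
  I11: { [X → a n .] }  — reduce
  I12: { [Y → x a x .] }  — reduce
  I13: { [X → x X x .] }  — reduce
  I14: { [S → n Y Y .] }  — reduce
  I15: { [S → . n Y Y], [X → . S n], [X → . a n], [X → . x X x], [Y → X a . X] }  — shift
  I16: { [Y → X a X .] }  — reduce
  I17: { [X → S n .] }  — reduce

No state contains more than one complete item.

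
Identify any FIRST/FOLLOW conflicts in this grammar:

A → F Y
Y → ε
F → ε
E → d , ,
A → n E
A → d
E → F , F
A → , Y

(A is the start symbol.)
No FIRST/FOLLOW conflicts.

A FIRST/FOLLOW conflict occurs when a non-terminal N has a nullable alternative N → β (β ⇒* ε) and another alternative N → α with FIRST(α) ∩ FOLLOW(N) ≠ ∅: on such a lookahead the parser cannot decide between expanding α and letting N vanish via β.

Nullable non-terminals: A, F, Y.
FIRST sets used below: FIRST(F) = { ε }, FIRST(Y) = { ε }

A: nullable alternative(s) A → F Y; FOLLOW(A) = { $ }
  A → F Y: FIRST \ {ε} = { } — this is the only nullable alternative, skip
  A → n E: FIRST \ {ε} = { 'n' } — disjoint from FOLLOW(A)
  A → d: FIRST \ {ε} = { 'd' } — disjoint from FOLLOW(A)
  A → , Y: FIRST \ {ε} = { ',' } — disjoint from FOLLOW(A)
F has a nullable alternative but only one production, so nothing to check.
Y has a nullable alternative but only one production, so nothing to check.

E has no nullable alternative, so no FIRST/FOLLOW check is needed there.

No FIRST/FOLLOW conflicts found.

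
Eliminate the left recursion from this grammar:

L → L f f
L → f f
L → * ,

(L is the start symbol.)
L is directly left-recursive. The standard transformation for
  A → A α₁ | ... | A α_m | β₁ | ... | β_n
is
  A  → β₁ A' | ... | β_n A'
  A' → α₁ A' | ... | α_m A' | ε

L → f f becomes L → f f L'
L → * , becomes L → * , L'
L → L f f becomes L' → f f L'
Add L' → ε

Resulting grammar:
L → f f L'
L → * , L'
L' → f f L'
L' → ε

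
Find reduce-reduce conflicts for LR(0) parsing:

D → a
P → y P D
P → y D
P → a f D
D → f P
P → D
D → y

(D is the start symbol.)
Augment with D' → D and build the canonical LR(0) collection (I0 = CLOSURE({[D' → . D]}), then GOTO on every symbol after a dot until no new states appear). It has 14 states:
  I0: { [D → . a], [D → . f P], [D → . y], [D' → . D] }  — shift
  I1: { [D' → D .] }  — accept
  I2: { [D → a .] }  — reduce
  I3: { [D → . a], [D → . f P], [D → . y], [D → f . P], [P → . D], [P → . a f D], [P → . y D], [P → . y P D] }  — shift
  I4: { [D → y .] }  — reduce
  I5: { [P → D .] }  — reduce
  I6: { [D → f P .] }  — reduce
  I7: { [D → a .], [P → a . f D] }  — shift, reduce
  I8: { [D → . a], [D → . f P], [D → . y], [D → y .], [P → . D], [P → . a f D], [P → . y D], [P → . y P D], [P → y . D], [P → y . P D] }  — shift, reduce
  I9: { [P → D .], [P → y D .] }  — 2 reduces
  I10: { [D → . a], [D → . f P], [D → . y], [P → y P . D] }  — shift
  I11: { [P → y P D .] }  — reduce
  I12: { [D → . a], [D → . f P], [D → . y], [P → a f . D] }  — shift
  I13: { [P → a f D .] }  — reduce

I9 contains complete items [P → D .], [P → y D .] — reduce-reduce conflict.

Answer: Yes — I9: [P → D .] vs [P → y D .]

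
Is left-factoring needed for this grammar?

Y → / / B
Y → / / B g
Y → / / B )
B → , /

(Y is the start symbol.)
Left-factoring is needed when two productions for the same non-terminal
share a common prefix on the right-hand side.

Productions for Y:
  Y → / / B
  Y → / / B g
  Y → / / B )

Found common prefix '/ / B' in productions for Y

Answer: Yes, Y has productions with common prefix '/ / B'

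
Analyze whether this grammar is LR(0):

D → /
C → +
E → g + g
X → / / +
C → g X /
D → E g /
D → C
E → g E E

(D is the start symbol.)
A grammar is LR(0) if no state in the canonical LR(0) collection has:
  - both a shift item (dot before a terminal) and a complete item (shift-reduce conflict), or
  - two or more complete items (reduce-reduce conflict; the accept item [D' → D .] counts as a complete item here).

Augment with D' → D and build the canonical LR(0) collection (I0 = CLOSURE({[D' → . D]}), then GOTO on every symbol after a dot until no new states appear). It has 19 states:
  I0: { [C → . +], [C → . g X /], [D → . /], [D → . C], [D → . E g /], [D' → . D], [E → . g + g], [E → . g E E] }  — shift
  I1: { [C → + .] }  — reduce
  I2: { [D → / .] }  — reduce
  I3: { [D → C .] }  — reduce
  I4: { [D' → D .] }  — accept
  I5: { [D → E . g /] }  — shift
  I6: { [C → g . X /], [E → . g + g], [E → . g E E], [E → g . + g], [E → g . E E], [X → . / / +] }  — shift
  I7: { [E → g + . g] }  — shift
  I8: { [X → / . / +] }  — shift
  I9: { [E → . g + g], [E → . g E E], [E → g E . E] }  — shift
  I10: { [C → g X . /] }  — shift
  I11: { [E → . g + g], [E → . g E E], [E → g . + g], [E → g . E E] }  — shift
  I12: { [C → g X / .] }  — reduce
  I13: { [E → g E E .] }  — reduce
  I14: { [X → / / . +] }  — shift
  I15: { [X → / / + .] }  — reduce
  I16: { [E → g + g .] }  — reduce
  I17: { [D → E g . /] }  — shift
  I18: { [D → E g / .] }  — reduce

Every state is either a pure shift/goto state or contains exactly one complete item and nothing to shift — no conflicts. The grammar is LR(0).

Answer: Yes, the grammar is LR(0)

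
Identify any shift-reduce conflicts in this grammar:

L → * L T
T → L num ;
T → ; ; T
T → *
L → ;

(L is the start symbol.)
Yes — I5: [T → * .] vs [L → . * L T]; I6: [L → ; .] vs [T → ; . ; T]

Augment with L' → L and build the canonical LR(0) collection (I0 = CLOSURE({[L' → . L]}), then GOTO on every symbol after a dot until no new states appear). It has 13 states:
  I0: { [L → . * L T], [L → . ;], [L' → . L] }  — shift
  I1: { [L → * . L T], [L → . * L T], [L → . ;] }  — shift
  I2: { [L → ; .] }  — reduce
  I3: { [L' → L .] }  — accept
  I4: { [L → * L . T], [L → . * L T], [L → . ;], [T → . *], [T → . ; ; T], [T → . L num ;] }  — shift
  I5: { [L → * . L T], [L → . * L T], [L → . ;], [T → * .] }  — shift, reduce
  I6: { [L → ; .], [T → ; . ; T] }  — shift, reduce
  I7: { [T → L . num ;] }  — shift
  I8: { [L → * L T .] }  — reduce
  I9: { [T → L num . ;] }  — shift
  I10: { [T → L num ; .] }  — reduce
  I11: { [L → . * L T], [L → . ;], [T → . *], [T → . ; ; T], [T → . L num ;], [T → ; ; . T] }  — shift
  I12: { [T → ; ; T .] }  — reduce

I5 contains reduce item [T → * .] and shift items [L → . * L T], [L → . ;] — shift-reduce conflict.
I6 contains reduce item [L → ; .] and shift item [T → ; . ; T] — shift-reduce conflict.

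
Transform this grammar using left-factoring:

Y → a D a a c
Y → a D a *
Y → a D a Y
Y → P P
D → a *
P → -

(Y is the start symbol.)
Y → a D a Y'
Y' → a c
Y' → *
Y' → Y
Y → P P
D → a *
P → -

Left-factoring transforms A → αβ₁ | αβ₂ into A → αA' and A' → β₁ | β₂
(α is the longest common prefix among the alternatives). Repeat until
no nonterminal has two alternatives with a common prefix.

Round 1: Y has alternatives sharing prefix 'a D a'. Introduce Y': Y → a D a Y'
  Add: Y' → a c
  Add: Y' → *
  Add: Y' → Y

No remaining common prefixes — done.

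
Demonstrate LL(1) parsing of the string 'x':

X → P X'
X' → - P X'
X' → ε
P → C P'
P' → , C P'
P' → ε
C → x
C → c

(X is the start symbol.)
LL(1) parsing maintains a stack (initially the start symbol over $) and the input. At each step: if the stack top is a terminal, match it against the current input token; if it is a non-terminal N, replace it with the RHS of M[N, lookahead] (the unique production whose predict set contains the lookahead).

Stack is shown with the top on the left.

Stack      Input  Action
------------------------
X $        x $    output X → P X'
P X' $     x $    output P → C P'
C P' X' $  x $    output C → x
x P' X' $  x $    match 'x'
P' X' $    $      output P' → ε
X' $       $      output X' → ε
$          $      accept

The string is accepted.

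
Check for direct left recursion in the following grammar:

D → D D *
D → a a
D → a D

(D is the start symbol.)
D → D D *: LEFT RECURSIVE (starts with D)
D → a a: starts with a
D → a D: starts with a

The grammar has direct left recursion on: D.

Answer: Yes, D is left-recursive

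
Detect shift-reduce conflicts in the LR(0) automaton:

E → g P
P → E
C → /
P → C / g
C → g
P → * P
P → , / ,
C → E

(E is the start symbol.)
A shift-reduce conflict occurs when an LR(0) state has both:
  - a complete (reduce) item [A → α .] (dot at the end), and
  - a shift item [B → β . c γ] (dot before a terminal).

Augment with E' → E and build the canonical LR(0) collection (I0 = CLOSURE({[E' → . E]}), then GOTO on every symbol after a dot until no new states appear). It has 15 states:
  I0: { [E → . g P], [E' → . E] }  — shift
  I1: { [E' → E .] }  — accept
  I2: { [C → . /], [C → . E], [C → . g], [E → . g P], [E → g . P], [P → . * P], [P → . , / ,], [P → . C / g], [P → . E] }  — shift
  I3: { [C → . /], [C → . E], [C → . g], [E → . g P], [P → * . P], [P → . * P], [P → . , / ,], [P → . C / g], [P → . E] }  — shift
  I4: { [P → , . / ,] }  — shift
  I5: { [C → / .] }  — reduce
  I6: { [P → C . / g] }  — shift
  I7: { [C → E .], [P → E .] }  — 2 reduces
  I8: { [E → g P .] }  — reduce
  I9: { [C → . /], [C → . E], [C → . g], [C → g .], [E → . g P], [E → g . P], [P → . * P], [P → . , / ,], [P → . C / g], [P → . E] }  — shift, reduce
  I10: { [P → C / . g] }  — shift
  I11: { [P → C / g .] }  — reduce
  I12: { [P → , / . ,] }  — shift
  I13: { [P → , / , .] }  — reduce
  I14: { [P → * P .] }  — reduce

I9 contains reduce item [C → g .] and shift items [C → . /], [C → . g], [E → . g P], [P → . * P], [P → . , / ,] — shift-reduce conflict.

Answer: Yes — I9: [C → g .] vs [C → . /]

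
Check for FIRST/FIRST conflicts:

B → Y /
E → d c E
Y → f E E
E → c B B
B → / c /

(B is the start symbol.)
No FIRST/FIRST conflicts.

FIRST sets of the non-terminals at (or reachable through a nullable prefix from) the front of some alternative:
  FIRST(Y) = { 'f' }

Productions for B:
  B → Y /: FIRST = { 'f' }
  B → / c /: FIRST = { '/' }
Productions for E:
  E → d c E: FIRST = { 'd' }
  E → c B B: FIRST = { 'c' }
Y has only one production, so no FIRST/FIRST conflict is possible there.

All alternatives of each non-terminal have pairwise disjoint FIRST sets.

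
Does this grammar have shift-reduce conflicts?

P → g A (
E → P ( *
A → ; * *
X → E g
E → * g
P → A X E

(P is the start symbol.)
A shift-reduce conflict occurs when an LR(0) state has both:
  - a complete (reduce) item [A → α .] (dot at the end), and
  - a shift item [B → β . c γ] (dot before a terminal).

Augment with P' → P and build the canonical LR(0) collection (I0 = CLOSURE({[P' → . P]}), then GOTO on every symbol after a dot until no new states appear). It has 18 states:
  I0: { [A → . ; * *], [P → . A X E], [P → . g A (], [P' → . P] }  — shift
  I1: { [A → ; . * *] }  — shift
  I2: { [A → . ; * *], [E → . * g], [E → . P ( *], [P → . A X E], [P → . g A (], [P → A . X E], [X → . E g] }  — shift
  I3: { [P' → P .] }  — accept
  I4: { [A → . ; * *], [P → g . A (] }  — shift
  I5: { [P → g A . (] }  — shift
  I6: { [P → g A ( .] }  — reduce
  I7: { [E → * . g] }  — shift
  I8: { [X → E . g] }  — shift
  I9: { [E → P . ( *] }  — shift
  I10: { [A → . ; * *], [E → . * g], [E → . P ( *], [P → . A X E], [P → . g A (], [P → A X . E] }  — shift
  I11: { [P → A X E .] }  — reduce
  I12: { [E → P ( . *] }  — shift
  I13: { [E → P ( * .] }  — reduce
  I14: { [X → E g .] }  — reduce
  I15: { [E → * g .] }  — reduce
  I16: { [A → ; * . *] }  — shift
  I17: { [A → ; * * .] }  — reduce

No state contains both a complete item and a shift item.

Answer: No shift-reduce conflicts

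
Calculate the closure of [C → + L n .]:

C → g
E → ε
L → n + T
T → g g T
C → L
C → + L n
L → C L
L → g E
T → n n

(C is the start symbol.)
{ [C → + L n .] }

To compute CLOSURE, for each item [A → α.Bβ] where B is a non-terminal, add [B → .γ] for all productions B → γ; repeat for the newly added items until nothing changes.

Start with: [C → + L n .]
The dot is at the end, so nothing is added.

CLOSURE = { [C → + L n .] }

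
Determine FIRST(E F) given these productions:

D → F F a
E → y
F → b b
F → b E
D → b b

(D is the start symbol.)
{ 'y' }

FIRST sets of the non-terminals involved (from the grammar, by fixed-point iteration):
  FIRST(E) = { 'y' }

To compute FIRST(E F), process the symbols left to right:
Symbol E is a non-terminal. Add FIRST(E) \ {ε} = { 'y' }
E is not nullable (ε ∉ FIRST(E)), so stop here.
FIRST(E F) = { 'y' }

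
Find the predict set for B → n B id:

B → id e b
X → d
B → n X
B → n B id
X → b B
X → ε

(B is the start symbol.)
PREDICT(B → n B id) = (FIRST(RHS) \ {ε}) ∪ (FOLLOW(B) if ε ∈ FIRST(RHS), i.e. RHS ⇒* ε)
FIRST(n B id) = { 'n' }
ε ∉ FIRST(n B id), so FOLLOW(B) is not added.
PREDICT(B → n B id) = { 'n' }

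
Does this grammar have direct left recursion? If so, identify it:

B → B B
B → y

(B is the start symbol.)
B → B B: LEFT RECURSIVE (starts with B)
B → y: starts with y

The grammar has direct left recursion on: B.

Answer: Yes, B is left-recursive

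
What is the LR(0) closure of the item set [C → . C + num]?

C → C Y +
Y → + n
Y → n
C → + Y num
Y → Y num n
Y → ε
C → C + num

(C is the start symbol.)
{ [C → . + Y num], [C → . C + num], [C → . C Y +] }

To compute CLOSURE, for each item [A → α.Bβ] where B is a non-terminal, add [B → .γ] for all productions B → γ; repeat for the newly added items until nothing changes.

Start with: [C → . C + num]
  [C → . C + num] has the dot before C: add [C → . C Y +], [C → . + Y num]
No further items can be added.

CLOSURE = { [C → . + Y num], [C → . C + num], [C → . C Y +] }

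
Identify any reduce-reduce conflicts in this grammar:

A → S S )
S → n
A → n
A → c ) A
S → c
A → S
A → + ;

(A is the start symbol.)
Yes — I5: [A → n .] vs [S → n .]

A reduce-reduce conflict occurs when an LR(0) state has two complete items [A → α .] and [B → β .] — both call for a reduction, and with no lookahead the parser cannot choose between them.

Augment with A' → A and build the canonical LR(0) collection (I0 = CLOSURE({[A' → . A]}), then GOTO on every symbol after a dot until no new states appear). It has 13 states:
  I0: { [A → . + ;], [A → . S S )], [A → . S], [A → . c ) A], [A → . n], [A' → . A], [S → . c], [S → . n] }  — shift
  I1: { [A → + . ;] }  — shift
  I2: { [A' → A .] }  — accept
  I3: { [A → S . S )], [A → S .], [S → . c], [S → . n] }  — shift, reduce
  I4: { [A → c . ) A], [S → c .] }  — shift, reduce
  I5: { [A → n .], [S → n .] }  — 2 reduces
  I6: { [A → . + ;], [A → . S S )], [A → . S], [A → . c ) A], [A → . n], [A → c ) . A], [S → . c], [S → . n] }  — shift
  I7: { [A → c ) A .] }  — reduce
  I8: { [A → S S . )] }  — shift
  I9: { [S → c .] }  — reduce
  I10: { [S → n .] }  — reduce
  I11: { [A → S S ) .] }  — reduce
  I12: { [A → + ; .] }  — reduce

I5 contains complete items [A → n .], [S → n .] — reduce-reduce conflict.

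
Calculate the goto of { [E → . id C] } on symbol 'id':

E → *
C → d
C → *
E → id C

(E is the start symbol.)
{ [C → . *], [C → . d], [E → id . C] }

GOTO(I, 'id') = CLOSURE({ [A → αX.β] : [A → α.Xβ] ∈ I, X = 'id' })

Items with dot before 'id', with the dot advanced:
  [E → . id C] → [E → id . C]
Closure of the advanced items:
  [E → id . C] has the dot before C: add [C → . d], [C → . *]

GOTO = { [C → . *], [C → . d], [E → id . C] }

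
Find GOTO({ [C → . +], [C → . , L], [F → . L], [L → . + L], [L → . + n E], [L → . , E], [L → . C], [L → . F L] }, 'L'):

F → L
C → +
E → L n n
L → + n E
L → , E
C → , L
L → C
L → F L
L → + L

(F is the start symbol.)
GOTO(I, 'L') = CLOSURE({ [A → αX.β] : [A → α.Xβ] ∈ I, X = 'L' })

Items with dot before 'L', with the dot advanced:
  [F → . L] → [F → L .]
Closure adds nothing (no advanced item has the dot before a non-terminal).

GOTO = { [F → L .] }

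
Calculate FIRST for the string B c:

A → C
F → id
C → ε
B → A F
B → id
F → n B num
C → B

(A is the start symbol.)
{ 'id', 'n' }

FIRST sets of the non-terminals involved (from the grammar, by fixed-point iteration):
  FIRST(B) = { 'id', 'n' }

To compute FIRST(B c), process the symbols left to right:
Symbol B is a non-terminal. Add FIRST(B) \ {ε} = { 'id', 'n' }
B is not nullable (ε ∉ FIRST(B)), so stop here.
FIRST(B c) = { 'id', 'n' }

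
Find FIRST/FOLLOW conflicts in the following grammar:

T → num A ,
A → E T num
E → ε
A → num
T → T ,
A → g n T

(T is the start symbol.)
No FIRST/FOLLOW conflicts.

A FIRST/FOLLOW conflict occurs when a non-terminal N has a nullable alternative N → β (β ⇒* ε) and another alternative N → α with FIRST(α) ∩ FOLLOW(N) ≠ ∅: on such a lookahead the parser cannot decide between expanding α and letting N vanish via β.

Nullable non-terminals: E.
E has a nullable alternative but only one production, so nothing to check.

A, T have no nullable alternative, so no FIRST/FOLLOW check is needed there.

No FIRST/FOLLOW conflicts found.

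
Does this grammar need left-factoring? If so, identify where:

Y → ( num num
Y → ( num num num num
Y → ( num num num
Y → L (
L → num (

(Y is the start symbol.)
Yes, Y has productions with common prefix '( num num'

Left-factoring is needed when two productions for the same non-terminal
share a common prefix on the right-hand side.

Productions for Y:
  Y → ( num num
  Y → ( num num num num
  Y → ( num num num
  Y → L (

Found common prefix '( num num' in productions for Y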